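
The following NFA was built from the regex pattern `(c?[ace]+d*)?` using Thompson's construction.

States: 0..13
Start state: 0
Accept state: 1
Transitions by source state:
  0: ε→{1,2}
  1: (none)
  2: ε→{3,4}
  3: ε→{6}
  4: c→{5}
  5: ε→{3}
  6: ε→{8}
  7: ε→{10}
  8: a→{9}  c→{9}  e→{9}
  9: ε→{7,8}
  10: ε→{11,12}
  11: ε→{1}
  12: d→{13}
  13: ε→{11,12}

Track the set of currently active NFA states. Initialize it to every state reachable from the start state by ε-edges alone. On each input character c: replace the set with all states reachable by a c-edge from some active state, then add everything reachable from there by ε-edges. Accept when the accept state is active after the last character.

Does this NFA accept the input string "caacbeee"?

initial (ε-close {0}): {0,1,2,3,4,6,8}
'c' @ 1: {1,3,5,6,7,8,9,10,11,12}  (accept∈set)
'a' @ 2: {1,7,8,9,10,11,12}  (accept∈set)
'a' @ 3: {1,7,8,9,10,11,12}  (accept∈set)
'c' @ 4: {1,7,8,9,10,11,12}  (accept∈set)
'b' @ 5: {}  — dead — no transitions
rest 'eee' ignored (set empty)
end set {} — state 1 not in

Answer: REJECT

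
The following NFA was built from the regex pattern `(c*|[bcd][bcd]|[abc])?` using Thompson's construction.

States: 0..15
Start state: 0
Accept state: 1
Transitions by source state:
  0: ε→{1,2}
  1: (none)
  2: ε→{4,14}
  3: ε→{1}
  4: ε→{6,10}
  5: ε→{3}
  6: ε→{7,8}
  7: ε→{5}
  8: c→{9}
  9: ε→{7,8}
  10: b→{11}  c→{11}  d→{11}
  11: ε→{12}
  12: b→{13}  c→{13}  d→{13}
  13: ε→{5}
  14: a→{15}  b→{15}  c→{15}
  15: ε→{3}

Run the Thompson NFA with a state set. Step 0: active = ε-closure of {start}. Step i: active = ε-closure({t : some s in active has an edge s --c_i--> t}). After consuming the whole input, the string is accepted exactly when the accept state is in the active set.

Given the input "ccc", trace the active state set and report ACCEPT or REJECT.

Answer: ACCEPT

Derivation:
start: ε-closure({0}) = {0,1,2,3,4,5,6,7,8,10,14}
'c' @ 1: {1,3,5,7,8,9,11,12,15}  (accept∈set)
'c' @ 2: {1,3,5,7,8,9,13}  (accept∈set)
'c' @ 3: {1,3,5,7,8,9}  (accept∈set)
after full input: {1,3,5,7,8,9}  (accept=1 in)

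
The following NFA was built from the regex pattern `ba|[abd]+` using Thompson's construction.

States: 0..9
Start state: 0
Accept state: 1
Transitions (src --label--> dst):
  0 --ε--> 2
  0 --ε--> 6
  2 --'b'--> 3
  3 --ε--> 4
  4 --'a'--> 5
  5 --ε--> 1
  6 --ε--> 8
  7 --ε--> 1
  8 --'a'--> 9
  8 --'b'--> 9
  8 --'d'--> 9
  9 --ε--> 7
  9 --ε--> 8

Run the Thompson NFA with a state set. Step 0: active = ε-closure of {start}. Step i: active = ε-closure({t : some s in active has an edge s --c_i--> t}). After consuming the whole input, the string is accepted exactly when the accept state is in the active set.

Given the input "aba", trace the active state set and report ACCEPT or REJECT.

initial (ε-close {0}): {0,2,6,8}
'a' @ 1: {1,7,8,9}  [accepting]
'b' @ 2: {1,7,8,9}  [accepting]
'a' @ 3: {1,7,8,9}  [accepting]
end set {1,7,8,9} — state 1 in

Answer: ACCEPT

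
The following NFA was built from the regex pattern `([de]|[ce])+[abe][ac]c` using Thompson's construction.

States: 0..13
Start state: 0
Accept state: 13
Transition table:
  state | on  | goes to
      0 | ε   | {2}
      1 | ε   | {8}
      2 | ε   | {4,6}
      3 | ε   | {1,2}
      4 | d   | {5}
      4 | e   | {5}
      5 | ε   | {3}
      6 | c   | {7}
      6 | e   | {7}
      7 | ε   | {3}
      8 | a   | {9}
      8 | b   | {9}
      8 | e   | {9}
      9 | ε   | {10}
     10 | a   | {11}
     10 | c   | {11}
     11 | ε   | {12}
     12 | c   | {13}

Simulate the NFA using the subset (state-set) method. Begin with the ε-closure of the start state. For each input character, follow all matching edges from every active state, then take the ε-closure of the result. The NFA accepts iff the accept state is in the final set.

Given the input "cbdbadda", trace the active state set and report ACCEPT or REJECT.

Answer: REJECT

Derivation:
initial (ε-close {0}): {0,2,4,6}
'c' @ 1: {1,2,3,4,6,7,8}
'b' @ 2: {9,10}
'd' @ 3: {}  — dead — no transitions
rest 'badda' ignored (set empty)
final: {}; accept 13 not in set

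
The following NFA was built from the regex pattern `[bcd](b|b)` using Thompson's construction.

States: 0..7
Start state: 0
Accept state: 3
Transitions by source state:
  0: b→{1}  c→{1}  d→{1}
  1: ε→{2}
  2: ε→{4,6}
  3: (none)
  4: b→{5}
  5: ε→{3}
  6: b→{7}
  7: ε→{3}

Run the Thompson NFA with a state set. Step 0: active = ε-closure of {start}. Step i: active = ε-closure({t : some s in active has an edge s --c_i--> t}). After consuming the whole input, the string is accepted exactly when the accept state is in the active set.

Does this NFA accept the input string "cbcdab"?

start: ε-closure({0}) = {0}
'c' @ 1: {1,2,4,6}
'b' @ 2: {3,5,7}  ✓accept
'c' @ 3: {}  — no active states
rest 'dab' ignored (set empty)
final: {}; accept 3 not in set

Answer: REJECT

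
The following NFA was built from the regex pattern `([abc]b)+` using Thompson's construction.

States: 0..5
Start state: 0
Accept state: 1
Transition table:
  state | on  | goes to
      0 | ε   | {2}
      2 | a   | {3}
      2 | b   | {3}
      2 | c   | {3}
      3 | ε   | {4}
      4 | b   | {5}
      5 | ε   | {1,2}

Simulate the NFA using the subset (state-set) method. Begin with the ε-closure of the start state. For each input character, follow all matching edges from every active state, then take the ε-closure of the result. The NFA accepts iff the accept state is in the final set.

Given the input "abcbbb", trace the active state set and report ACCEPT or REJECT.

Answer: ACCEPT

Trace:
initial (ε-close {0}): {0,2}
'a' @ 1: {3,4}
'b' @ 2: {1,2,5}  (accept∈set)
'c' @ 3: {3,4}
'b' @ 4: {1,2,5}  (accept∈set)
'b' @ 5: {3,4}
'b' @ 6: {1,2,5}  (accept∈set)
after full input: {1,2,5}  (accept=1 in)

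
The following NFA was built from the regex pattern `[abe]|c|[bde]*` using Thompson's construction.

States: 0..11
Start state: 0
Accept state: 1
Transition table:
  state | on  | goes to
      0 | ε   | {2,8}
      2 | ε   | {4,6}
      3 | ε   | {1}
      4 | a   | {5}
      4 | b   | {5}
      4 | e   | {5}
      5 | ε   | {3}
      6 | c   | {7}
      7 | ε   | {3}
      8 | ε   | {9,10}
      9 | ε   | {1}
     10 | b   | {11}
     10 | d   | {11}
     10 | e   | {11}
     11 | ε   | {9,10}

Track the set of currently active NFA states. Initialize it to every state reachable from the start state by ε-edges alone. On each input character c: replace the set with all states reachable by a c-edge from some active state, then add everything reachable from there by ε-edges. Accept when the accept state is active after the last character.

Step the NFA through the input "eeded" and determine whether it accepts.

Answer: ACCEPT

Derivation:
S₀ = ε-closure({0}) = {0,1,2,4,6,8,9,10}
'e' @ 1: {1,3,5,9,10,11}  ✓accept
'e' @ 2: {1,9,10,11}  ✓accept
'd' @ 3: {1,9,10,11}  ✓accept
'e' @ 4: {1,9,10,11}  ✓accept
'd' @ 5: {1,9,10,11}  ✓accept
end set {1,9,10,11} — state 1 in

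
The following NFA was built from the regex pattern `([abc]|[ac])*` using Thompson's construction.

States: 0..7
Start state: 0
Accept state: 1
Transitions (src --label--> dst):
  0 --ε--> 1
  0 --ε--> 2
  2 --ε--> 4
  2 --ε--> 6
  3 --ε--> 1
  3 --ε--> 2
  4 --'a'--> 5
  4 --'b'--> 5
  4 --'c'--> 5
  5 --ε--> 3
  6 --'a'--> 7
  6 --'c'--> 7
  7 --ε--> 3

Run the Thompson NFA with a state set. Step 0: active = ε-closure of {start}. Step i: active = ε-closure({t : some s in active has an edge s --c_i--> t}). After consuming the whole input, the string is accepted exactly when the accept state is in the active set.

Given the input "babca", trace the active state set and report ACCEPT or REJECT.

start: ε-closure({0}) = {0,1,2,4,6}
'b' @ 1: {1,2,3,4,5,6}  (accept∈set)
'a' @ 2: {1,2,3,4,5,6,7}  (accept∈set)
'b' @ 3: {1,2,3,4,5,6}  (accept∈set)
'c' @ 4: {1,2,3,4,5,6,7}  (accept∈set)
'a' @ 5: {1,2,3,4,5,6,7}  (accept∈set)
after full input: {1,2,3,4,5,6,7}  (accept=1 in)

Answer: ACCEPT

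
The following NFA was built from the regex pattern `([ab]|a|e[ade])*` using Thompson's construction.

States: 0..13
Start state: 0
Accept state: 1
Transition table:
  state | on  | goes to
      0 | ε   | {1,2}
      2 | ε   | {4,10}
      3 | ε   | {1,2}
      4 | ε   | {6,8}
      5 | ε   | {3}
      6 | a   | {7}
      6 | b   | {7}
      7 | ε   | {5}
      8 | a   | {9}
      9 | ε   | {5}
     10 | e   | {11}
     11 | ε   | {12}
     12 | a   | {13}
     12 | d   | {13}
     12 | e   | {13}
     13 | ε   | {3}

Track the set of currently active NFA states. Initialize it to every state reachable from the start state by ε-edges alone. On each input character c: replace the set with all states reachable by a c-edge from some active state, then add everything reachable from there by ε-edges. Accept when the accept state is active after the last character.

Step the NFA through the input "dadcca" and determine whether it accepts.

Answer: REJECT

Derivation:
start: ε-closure({0}) = {0,1,2,4,6,8,10}
'd' @ 1: {}  — state set empty
rest 'adcca' ignored (set empty)
after full input: {}  (accept=1 not in)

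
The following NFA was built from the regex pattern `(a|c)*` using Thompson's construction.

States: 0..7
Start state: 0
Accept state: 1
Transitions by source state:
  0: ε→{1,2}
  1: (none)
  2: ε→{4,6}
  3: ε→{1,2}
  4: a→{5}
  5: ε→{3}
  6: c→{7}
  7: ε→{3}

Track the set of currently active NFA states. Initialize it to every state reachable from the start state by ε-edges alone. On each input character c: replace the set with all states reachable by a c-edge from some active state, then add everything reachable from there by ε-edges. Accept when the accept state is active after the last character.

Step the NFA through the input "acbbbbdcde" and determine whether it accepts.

S₀ = ε-closure({0}) = {0,1,2,4,6}
'a' @ 1: {1,2,3,4,5,6}  [accepting]
'c' @ 2: {1,2,3,4,6,7}  [accepting]
'b' @ 3: {}  — no active states
rest 'bbbdcde' ignored (set empty)
end set {} — state 1 not in

Answer: REJECT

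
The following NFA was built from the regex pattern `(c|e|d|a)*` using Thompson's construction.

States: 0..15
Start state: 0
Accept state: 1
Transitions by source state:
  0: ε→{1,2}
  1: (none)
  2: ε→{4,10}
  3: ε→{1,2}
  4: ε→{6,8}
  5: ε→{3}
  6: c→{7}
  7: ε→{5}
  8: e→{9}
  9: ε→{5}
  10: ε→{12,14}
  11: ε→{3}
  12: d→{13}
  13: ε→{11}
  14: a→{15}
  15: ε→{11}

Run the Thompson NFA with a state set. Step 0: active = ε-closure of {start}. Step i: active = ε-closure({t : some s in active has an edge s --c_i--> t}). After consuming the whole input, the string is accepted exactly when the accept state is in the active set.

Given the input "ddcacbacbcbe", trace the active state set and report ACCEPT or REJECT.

Answer: REJECT

Trace:
initial (ε-close {0}): {0,1,2,4,6,8,10,12,14}
'd' @ 1: {1,2,3,4,6,8,10,11,12,13,14}  (accept∈set)
'd' @ 2: {1,2,3,4,6,8,10,11,12,13,14}  (accept∈set)
'c' @ 3: {1,2,3,4,5,6,7,8,10,12,14}  (accept∈set)
'a' @ 4: {1,2,3,4,6,8,10,11,12,14,15}  (accept∈set)
'c' @ 5: {1,2,3,4,5,6,7,8,10,12,14}  (accept∈set)
'b' @ 6: {}  — dead — no transitions
rest 'acbcbe' ignored (set empty)
final: {}; accept 1 not in set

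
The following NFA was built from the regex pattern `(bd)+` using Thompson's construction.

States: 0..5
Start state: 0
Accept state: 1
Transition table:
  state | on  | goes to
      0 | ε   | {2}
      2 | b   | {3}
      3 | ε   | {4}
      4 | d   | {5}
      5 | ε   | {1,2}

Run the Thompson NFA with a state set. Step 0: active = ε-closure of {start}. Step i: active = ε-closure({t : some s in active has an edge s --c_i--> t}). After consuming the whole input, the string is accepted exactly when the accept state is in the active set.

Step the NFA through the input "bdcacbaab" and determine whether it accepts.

Answer: REJECT

Steps:
initial (ε-close {0}): {0,2}
'b' @ 1: {3,4}
'd' @ 2: {1,2,5}  [accepting]
'c' @ 3: {}  — no active states
rest 'acbaab' ignored (set empty)
after full input: {}  (accept=1 not in)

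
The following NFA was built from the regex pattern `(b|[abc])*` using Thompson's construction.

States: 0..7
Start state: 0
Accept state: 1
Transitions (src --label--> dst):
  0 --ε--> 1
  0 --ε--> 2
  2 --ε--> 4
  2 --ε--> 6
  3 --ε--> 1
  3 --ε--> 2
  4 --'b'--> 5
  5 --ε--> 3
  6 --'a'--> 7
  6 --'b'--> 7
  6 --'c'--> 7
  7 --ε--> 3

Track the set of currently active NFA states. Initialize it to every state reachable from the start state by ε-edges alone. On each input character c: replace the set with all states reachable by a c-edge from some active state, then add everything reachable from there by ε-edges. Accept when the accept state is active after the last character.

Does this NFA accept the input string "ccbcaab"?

S₀ = ε-closure({0}) = {0,1,2,4,6}
'c' @ 1: {1,2,3,4,6,7}  ✓accept
'c' @ 2: {1,2,3,4,6,7}  ✓accept
'b' @ 3: {1,2,3,4,5,6,7}  ✓accept
'c' @ 4: {1,2,3,4,6,7}  ✓accept
'a' @ 5: {1,2,3,4,6,7}  ✓accept
'a' @ 6: {1,2,3,4,6,7}  ✓accept
'b' @ 7: {1,2,3,4,5,6,7}  ✓accept
end set {1,2,3,4,5,6,7} — state 1 in

Answer: ACCEPT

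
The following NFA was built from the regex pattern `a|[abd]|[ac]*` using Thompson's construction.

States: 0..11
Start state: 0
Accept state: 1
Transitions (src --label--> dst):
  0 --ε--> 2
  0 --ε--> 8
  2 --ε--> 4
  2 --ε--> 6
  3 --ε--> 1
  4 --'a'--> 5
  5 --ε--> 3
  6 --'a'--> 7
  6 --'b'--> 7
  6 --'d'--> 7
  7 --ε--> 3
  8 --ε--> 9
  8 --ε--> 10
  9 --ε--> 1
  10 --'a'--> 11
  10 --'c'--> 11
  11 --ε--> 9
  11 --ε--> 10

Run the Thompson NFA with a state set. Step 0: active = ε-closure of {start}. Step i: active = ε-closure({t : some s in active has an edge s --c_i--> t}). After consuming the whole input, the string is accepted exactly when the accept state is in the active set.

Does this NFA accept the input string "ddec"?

Answer: REJECT

Trace:
S₀ = ε-closure({0}) = {0,1,2,4,6,8,9,10}
'd' @ 1: {1,3,7}  ✓accept
'd' @ 2: {}  — no active states
rest 'ec' ignored (set empty)
after full input: {}  (accept=1 not in)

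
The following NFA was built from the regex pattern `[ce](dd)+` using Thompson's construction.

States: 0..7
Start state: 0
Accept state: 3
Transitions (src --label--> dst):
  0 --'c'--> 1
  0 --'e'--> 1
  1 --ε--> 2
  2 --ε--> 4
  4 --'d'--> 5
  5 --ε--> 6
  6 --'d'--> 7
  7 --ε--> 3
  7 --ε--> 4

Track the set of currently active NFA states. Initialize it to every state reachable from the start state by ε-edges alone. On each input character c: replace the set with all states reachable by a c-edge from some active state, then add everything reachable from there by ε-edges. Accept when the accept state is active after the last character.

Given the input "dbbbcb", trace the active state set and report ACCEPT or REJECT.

Answer: REJECT

Steps:
S₀ = ε-closure({0}) = {0}
'd' @ 1: {}  — no active states
rest 'bbbcb' ignored (set empty)
final: {}; accept 3 not in set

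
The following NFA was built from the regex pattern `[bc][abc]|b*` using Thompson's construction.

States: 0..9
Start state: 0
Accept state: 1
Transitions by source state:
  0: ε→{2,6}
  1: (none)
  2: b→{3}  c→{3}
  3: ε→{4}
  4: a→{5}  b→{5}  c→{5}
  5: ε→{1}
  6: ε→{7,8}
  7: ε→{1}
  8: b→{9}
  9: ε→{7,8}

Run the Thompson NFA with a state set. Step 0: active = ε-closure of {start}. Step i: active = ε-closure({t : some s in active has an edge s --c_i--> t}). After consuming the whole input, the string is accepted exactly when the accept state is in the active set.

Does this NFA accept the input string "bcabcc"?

S₀ = ε-closure({0}) = {0,1,2,6,7,8}
'b' @ 1: {1,3,4,7,8,9}  (accept∈set)
'c' @ 2: {1,5}  (accept∈set)
'a' @ 3: {}  — dead — no transitions
rest 'bcc' ignored (set empty)
end set {} — state 1 not in

Answer: REJECT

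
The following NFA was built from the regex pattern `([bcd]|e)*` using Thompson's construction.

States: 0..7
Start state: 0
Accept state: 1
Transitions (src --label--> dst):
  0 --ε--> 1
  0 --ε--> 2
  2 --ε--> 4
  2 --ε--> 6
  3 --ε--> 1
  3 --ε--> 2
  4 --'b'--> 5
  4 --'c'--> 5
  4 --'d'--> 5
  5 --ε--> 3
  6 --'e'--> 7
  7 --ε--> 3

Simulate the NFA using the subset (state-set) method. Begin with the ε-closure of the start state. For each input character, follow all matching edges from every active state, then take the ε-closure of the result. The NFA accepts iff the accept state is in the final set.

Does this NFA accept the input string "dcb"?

start: ε-closure({0}) = {0,1,2,4,6}
'd' @ 1: {1,2,3,4,5,6}  (accept∈set)
'c' @ 2: {1,2,3,4,5,6}  (accept∈set)
'b' @ 3: {1,2,3,4,5,6}  (accept∈set)
final: {1,2,3,4,5,6}; accept 1 in set

Answer: ACCEPT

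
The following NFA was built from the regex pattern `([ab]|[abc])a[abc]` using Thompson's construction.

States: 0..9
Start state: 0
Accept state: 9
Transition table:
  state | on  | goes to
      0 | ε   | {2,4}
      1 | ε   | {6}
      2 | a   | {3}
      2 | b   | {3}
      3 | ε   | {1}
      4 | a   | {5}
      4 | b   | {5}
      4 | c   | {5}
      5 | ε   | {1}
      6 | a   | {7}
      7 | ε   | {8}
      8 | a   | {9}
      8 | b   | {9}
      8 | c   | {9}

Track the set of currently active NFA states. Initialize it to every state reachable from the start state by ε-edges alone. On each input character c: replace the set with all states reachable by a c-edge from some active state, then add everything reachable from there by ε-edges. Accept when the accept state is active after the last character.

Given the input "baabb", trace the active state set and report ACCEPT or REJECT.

S₀ = ε-closure({0}) = {0,2,4}
'b' @ 1: {1,3,5,6}
'a' @ 2: {7,8}
'a' @ 3: {9}  ✓accept
'b' @ 4: {}  — no active states
rest 'b' ignored (set empty)
end set {} — state 9 not in

Answer: REJECT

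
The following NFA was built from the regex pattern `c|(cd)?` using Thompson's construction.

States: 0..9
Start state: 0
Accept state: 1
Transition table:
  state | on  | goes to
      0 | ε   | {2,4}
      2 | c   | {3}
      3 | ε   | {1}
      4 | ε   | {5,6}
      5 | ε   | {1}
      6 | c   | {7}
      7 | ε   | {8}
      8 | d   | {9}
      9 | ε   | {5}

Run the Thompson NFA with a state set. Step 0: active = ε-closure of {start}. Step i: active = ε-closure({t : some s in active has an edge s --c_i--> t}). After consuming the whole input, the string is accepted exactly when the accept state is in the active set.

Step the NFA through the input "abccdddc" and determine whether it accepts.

S₀ = ε-closure({0}) = {0,1,2,4,5,6}
'a' @ 1: {}  — state set empty
rest 'bccdddc' ignored (set empty)
final: {}; accept 1 not in set

Answer: REJECT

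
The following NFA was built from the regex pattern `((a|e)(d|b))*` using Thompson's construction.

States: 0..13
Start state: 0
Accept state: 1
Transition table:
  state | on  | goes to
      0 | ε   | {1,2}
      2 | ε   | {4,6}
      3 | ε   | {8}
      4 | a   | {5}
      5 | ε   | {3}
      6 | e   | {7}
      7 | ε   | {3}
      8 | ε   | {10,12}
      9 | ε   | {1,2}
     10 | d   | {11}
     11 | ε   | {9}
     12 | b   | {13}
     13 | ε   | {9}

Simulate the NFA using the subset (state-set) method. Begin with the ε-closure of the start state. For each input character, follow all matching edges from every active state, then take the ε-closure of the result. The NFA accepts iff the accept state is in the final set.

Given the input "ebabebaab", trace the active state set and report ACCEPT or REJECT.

Answer: REJECT

Trace:
start: ε-closure({0}) = {0,1,2,4,6}
'e' @ 1: {3,7,8,10,12}
'b' @ 2: {1,2,4,6,9,13}  [accepting]
'a' @ 3: {3,5,8,10,12}
'b' @ 4: {1,2,4,6,9,13}  [accepting]
'e' @ 5: {3,7,8,10,12}
'b' @ 6: {1,2,4,6,9,13}  [accepting]
'a' @ 7: {3,5,8,10,12}
'a' @ 8: {}  — dead — no transitions
rest 'b' ignored (set empty)
after full input: {}  (accept=1 not in)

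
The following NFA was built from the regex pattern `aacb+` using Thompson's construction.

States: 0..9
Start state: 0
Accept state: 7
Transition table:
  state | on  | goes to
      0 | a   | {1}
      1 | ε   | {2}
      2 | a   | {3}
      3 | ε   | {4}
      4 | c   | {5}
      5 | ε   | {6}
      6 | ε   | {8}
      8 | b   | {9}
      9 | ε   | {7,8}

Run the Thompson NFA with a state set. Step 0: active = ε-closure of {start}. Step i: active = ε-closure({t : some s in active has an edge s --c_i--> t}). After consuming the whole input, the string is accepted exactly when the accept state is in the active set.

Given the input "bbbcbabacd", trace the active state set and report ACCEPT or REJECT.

initial (ε-close {0}): {0}
'b' @ 1: {}  — dead — no transitions
rest 'bbcbabacd' ignored (set empty)
end set {} — state 7 not in

Answer: REJECT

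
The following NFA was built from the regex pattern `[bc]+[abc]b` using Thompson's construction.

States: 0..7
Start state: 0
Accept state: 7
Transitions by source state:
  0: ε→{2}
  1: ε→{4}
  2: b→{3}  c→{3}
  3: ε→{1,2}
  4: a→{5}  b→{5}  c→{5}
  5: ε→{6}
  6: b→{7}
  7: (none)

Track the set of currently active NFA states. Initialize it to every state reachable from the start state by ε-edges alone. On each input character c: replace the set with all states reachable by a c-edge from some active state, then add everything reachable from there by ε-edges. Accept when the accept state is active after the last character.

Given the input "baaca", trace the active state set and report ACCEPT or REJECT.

Answer: REJECT

Derivation:
S₀ = ε-closure({0}) = {0,2}
'b' @ 1: {1,2,3,4}
'a' @ 2: {5,6}
'a' @ 3: {}  — no active states
rest 'ca' ignored (set empty)
after full input: {}  (accept=7 not in)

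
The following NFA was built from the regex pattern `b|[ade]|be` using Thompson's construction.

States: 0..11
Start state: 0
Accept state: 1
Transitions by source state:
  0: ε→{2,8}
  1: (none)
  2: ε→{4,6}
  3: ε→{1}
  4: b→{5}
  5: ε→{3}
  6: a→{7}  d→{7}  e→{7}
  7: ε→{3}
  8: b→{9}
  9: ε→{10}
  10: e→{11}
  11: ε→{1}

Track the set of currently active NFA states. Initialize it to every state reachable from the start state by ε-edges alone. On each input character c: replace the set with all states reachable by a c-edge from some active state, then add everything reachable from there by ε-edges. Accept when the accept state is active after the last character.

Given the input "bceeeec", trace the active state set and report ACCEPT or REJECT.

start: ε-closure({0}) = {0,2,4,6,8}
'b' @ 1: {1,3,5,9,10}  ✓accept
'c' @ 2: {}  — state set empty
rest 'eeeec' ignored (set empty)
final: {}; accept 1 not in set

Answer: REJECT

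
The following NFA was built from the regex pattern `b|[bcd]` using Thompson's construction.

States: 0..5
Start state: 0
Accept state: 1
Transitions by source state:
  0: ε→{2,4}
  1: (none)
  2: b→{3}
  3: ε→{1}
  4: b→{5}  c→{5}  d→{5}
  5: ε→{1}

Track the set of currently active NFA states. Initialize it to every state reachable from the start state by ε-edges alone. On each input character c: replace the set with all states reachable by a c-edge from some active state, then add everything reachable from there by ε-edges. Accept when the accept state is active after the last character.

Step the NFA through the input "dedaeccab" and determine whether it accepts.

Answer: REJECT

Steps:
S₀ = ε-closure({0}) = {0,2,4}
'd' @ 1: {1,5}  (accept∈set)
'e' @ 2: {}  — no active states
rest 'daeccab' ignored (set empty)
final: {}; accept 1 not in set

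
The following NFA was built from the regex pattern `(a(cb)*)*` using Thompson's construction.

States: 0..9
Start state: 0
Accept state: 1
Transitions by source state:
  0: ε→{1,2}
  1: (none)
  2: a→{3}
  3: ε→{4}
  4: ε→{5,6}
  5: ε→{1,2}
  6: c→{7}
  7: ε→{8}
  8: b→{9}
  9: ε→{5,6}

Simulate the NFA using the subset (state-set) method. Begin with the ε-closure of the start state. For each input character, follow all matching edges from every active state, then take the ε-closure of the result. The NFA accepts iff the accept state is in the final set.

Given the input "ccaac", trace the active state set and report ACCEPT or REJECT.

S₀ = ε-closure({0}) = {0,1,2}
'c' @ 1: {}  — dead — no transitions
rest 'caac' ignored (set empty)
end set {} — state 1 not in

Answer: REJECT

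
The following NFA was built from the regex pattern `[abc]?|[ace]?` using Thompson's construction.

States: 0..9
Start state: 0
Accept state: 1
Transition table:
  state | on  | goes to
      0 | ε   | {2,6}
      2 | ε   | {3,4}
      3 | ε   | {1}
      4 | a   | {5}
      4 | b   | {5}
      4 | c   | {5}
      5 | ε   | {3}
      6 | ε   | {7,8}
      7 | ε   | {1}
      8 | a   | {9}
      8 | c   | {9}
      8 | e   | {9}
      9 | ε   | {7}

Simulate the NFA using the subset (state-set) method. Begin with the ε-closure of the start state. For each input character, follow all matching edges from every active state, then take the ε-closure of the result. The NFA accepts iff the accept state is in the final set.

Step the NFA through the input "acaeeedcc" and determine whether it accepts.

S₀ = ε-closure({0}) = {0,1,2,3,4,6,7,8}
'a' @ 1: {1,3,5,7,9}  (accept∈set)
'c' @ 2: {}  — state set empty
rest 'aeeedcc' ignored (set empty)
after full input: {}  (accept=1 not in)

Answer: REJECT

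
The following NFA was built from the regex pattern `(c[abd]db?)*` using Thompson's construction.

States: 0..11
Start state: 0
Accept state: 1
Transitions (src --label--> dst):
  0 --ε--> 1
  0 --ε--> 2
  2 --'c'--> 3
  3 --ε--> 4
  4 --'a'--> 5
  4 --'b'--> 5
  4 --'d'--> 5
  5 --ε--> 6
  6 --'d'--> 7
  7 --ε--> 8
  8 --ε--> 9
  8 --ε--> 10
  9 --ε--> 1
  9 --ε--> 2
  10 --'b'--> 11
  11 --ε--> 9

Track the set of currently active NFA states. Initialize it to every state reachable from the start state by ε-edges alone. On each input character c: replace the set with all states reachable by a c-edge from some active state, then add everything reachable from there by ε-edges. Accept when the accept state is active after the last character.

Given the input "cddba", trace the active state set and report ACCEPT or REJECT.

S₀ = ε-closure({0}) = {0,1,2}
'c' @ 1: {3,4}
'd' @ 2: {5,6}
'd' @ 3: {1,2,7,8,9,10}  [accepting]
'b' @ 4: {1,2,9,11}  [accepting]
'a' @ 5: {}  — dead — no transitions
end set {} — state 1 not in

Answer: REJECT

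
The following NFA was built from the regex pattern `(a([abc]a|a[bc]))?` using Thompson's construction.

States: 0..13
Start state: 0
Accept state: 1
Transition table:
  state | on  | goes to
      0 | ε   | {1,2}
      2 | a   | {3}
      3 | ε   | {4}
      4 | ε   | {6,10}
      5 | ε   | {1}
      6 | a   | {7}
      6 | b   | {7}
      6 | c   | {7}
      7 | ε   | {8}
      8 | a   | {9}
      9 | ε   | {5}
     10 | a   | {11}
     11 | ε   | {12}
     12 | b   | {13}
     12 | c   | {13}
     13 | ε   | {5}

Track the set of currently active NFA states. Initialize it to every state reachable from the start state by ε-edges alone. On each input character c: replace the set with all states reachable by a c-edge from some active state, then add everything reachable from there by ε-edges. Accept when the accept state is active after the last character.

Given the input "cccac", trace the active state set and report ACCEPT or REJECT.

Answer: REJECT

Derivation:
S₀ = ε-closure({0}) = {0,1,2}
'c' @ 1: {}  — no active states
rest 'ccac' ignored (set empty)
end set {} — state 1 not in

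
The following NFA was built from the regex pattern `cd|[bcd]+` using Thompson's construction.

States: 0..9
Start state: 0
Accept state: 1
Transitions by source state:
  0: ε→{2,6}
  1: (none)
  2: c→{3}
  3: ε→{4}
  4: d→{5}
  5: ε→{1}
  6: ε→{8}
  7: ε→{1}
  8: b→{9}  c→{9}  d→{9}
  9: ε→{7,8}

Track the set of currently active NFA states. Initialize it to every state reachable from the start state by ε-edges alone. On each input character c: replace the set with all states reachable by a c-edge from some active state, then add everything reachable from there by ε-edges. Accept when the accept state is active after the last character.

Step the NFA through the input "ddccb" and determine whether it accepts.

start: ε-closure({0}) = {0,2,6,8}
'd' @ 1: {1,7,8,9}  ✓accept
'd' @ 2: {1,7,8,9}  ✓accept
'c' @ 3: {1,7,8,9}  ✓accept
'c' @ 4: {1,7,8,9}  ✓accept
'b' @ 5: {1,7,8,9}  ✓accept
after full input: {1,7,8,9}  (accept=1 in)

Answer: ACCEPT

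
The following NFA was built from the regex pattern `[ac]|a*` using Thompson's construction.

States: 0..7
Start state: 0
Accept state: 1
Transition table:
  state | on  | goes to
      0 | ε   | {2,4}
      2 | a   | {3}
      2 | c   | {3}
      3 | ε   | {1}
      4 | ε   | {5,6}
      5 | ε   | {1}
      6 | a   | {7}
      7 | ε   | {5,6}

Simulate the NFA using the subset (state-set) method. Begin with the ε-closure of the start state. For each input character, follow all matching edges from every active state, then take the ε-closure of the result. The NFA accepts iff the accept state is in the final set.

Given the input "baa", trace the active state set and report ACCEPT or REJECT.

S₀ = ε-closure({0}) = {0,1,2,4,5,6}
'b' @ 1: {}  — dead — no transitions
rest 'aa' ignored (set empty)
final: {}; accept 1 not in set

Answer: REJECT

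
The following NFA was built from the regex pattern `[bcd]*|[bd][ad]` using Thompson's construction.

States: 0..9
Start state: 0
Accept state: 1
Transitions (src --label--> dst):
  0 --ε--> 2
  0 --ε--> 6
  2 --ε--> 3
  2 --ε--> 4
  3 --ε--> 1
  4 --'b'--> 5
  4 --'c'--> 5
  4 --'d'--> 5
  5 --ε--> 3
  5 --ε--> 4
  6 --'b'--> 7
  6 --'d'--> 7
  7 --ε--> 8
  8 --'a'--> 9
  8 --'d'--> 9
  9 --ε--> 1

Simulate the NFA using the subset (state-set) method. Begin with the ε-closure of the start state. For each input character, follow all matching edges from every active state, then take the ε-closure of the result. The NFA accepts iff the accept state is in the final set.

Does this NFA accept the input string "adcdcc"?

Answer: REJECT

Trace:
initial (ε-close {0}): {0,1,2,3,4,6}
'a' @ 1: {}  — dead — no transitions
rest 'dcdcc' ignored (set empty)
final: {}; accept 1 not in set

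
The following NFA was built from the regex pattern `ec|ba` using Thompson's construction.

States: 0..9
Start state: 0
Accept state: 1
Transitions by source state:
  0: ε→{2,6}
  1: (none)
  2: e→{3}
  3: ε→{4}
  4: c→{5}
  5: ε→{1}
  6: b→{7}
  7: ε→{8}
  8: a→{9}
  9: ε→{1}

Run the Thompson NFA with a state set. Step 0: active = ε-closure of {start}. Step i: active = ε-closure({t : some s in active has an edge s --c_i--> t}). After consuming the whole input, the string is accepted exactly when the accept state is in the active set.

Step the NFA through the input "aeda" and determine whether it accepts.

start: ε-closure({0}) = {0,2,6}
'a' @ 1: {}  — dead — no transitions
rest 'eda' ignored (set empty)
end set {} — state 1 not in

Answer: REJECT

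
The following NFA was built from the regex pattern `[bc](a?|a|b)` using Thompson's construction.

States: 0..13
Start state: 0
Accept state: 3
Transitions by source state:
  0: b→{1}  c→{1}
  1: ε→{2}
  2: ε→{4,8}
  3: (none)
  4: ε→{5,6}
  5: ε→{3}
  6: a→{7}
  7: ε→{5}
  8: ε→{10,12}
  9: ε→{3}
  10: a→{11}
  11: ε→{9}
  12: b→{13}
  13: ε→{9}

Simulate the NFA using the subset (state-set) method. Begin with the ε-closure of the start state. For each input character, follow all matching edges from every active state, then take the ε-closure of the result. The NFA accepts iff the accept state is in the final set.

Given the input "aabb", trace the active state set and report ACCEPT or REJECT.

initial (ε-close {0}): {0}
'a' @ 1: {}  — dead — no transitions
rest 'abb' ignored (set empty)
end set {} — state 3 not in

Answer: REJECT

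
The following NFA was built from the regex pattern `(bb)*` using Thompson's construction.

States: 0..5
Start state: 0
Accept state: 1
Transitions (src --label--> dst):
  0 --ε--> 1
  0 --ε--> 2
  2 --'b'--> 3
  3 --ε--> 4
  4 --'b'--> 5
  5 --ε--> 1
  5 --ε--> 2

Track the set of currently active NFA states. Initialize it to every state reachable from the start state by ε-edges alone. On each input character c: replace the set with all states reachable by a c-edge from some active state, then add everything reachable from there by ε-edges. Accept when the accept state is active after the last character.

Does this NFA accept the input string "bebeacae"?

initial (ε-close {0}): {0,1,2}
'b' @ 1: {3,4}
'e' @ 2: {}  — dead — no transitions
rest 'beacae' ignored (set empty)
final: {}; accept 1 not in set

Answer: REJECT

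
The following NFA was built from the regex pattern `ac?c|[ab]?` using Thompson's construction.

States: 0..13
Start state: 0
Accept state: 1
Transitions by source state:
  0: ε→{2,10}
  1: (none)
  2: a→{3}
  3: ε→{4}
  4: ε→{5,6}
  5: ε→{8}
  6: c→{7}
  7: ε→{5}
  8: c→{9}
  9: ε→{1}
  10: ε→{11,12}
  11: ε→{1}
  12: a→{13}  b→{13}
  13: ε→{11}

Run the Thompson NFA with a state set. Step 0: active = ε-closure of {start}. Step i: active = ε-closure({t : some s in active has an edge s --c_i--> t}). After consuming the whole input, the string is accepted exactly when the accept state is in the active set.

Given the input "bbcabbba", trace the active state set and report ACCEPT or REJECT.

Answer: REJECT

Steps:
S₀ = ε-closure({0}) = {0,1,2,10,11,12}
'b' @ 1: {1,11,13}  (accept∈set)
'b' @ 2: {}  — dead — no transitions
rest 'cabbba' ignored (set empty)
end set {} — state 1 not in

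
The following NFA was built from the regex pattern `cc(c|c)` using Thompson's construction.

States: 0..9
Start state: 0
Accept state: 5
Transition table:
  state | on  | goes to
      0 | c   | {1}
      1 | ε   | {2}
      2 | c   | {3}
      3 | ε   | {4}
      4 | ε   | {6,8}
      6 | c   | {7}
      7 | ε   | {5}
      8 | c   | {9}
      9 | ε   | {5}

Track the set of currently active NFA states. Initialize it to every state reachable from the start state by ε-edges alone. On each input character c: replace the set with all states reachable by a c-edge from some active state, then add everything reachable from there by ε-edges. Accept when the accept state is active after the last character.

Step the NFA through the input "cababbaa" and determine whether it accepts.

S₀ = ε-closure({0}) = {0}
'c' @ 1: {1,2}
'a' @ 2: {}  — dead — no transitions
rest 'babbaa' ignored (set empty)
end set {} — state 5 not in

Answer: REJECT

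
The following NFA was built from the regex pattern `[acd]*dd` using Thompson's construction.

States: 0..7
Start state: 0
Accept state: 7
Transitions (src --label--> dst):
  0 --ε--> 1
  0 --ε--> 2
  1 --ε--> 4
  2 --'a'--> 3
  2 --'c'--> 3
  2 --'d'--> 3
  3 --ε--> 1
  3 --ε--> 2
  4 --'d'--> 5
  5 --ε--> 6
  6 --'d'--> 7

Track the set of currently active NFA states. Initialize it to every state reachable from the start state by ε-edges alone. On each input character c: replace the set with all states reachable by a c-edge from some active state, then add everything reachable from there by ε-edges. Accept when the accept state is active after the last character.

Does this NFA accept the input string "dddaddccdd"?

Answer: ACCEPT

Trace:
S₀ = ε-closure({0}) = {0,1,2,4}
'd' @ 1: {1,2,3,4,5,6}
'd' @ 2: {1,2,3,4,5,6,7}  ✓accept
'd' @ 3: {1,2,3,4,5,6,7}  ✓accept
'a' @ 4: {1,2,3,4}
'd' @ 5: {1,2,3,4,5,6}
'd' @ 6: {1,2,3,4,5,6,7}  ✓accept
'c' @ 7: {1,2,3,4}
'c' @ 8: {1,2,3,4}
'd' @ 9: {1,2,3,4,5,6}
'd' @ 10: {1,2,3,4,5,6,7}  ✓accept
end set {1,2,3,4,5,6,7} — state 7 in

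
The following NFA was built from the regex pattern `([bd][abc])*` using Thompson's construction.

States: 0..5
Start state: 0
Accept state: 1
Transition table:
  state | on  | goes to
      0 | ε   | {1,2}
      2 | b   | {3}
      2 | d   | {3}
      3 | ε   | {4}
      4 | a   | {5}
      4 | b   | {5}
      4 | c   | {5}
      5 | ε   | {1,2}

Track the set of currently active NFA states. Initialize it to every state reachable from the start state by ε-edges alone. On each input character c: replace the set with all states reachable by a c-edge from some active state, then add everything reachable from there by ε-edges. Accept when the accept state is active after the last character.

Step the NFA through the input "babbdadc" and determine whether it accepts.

S₀ = ε-closure({0}) = {0,1,2}
'b' @ 1: {3,4}
'a' @ 2: {1,2,5}  [accepting]
'b' @ 3: {3,4}
'b' @ 4: {1,2,5}  [accepting]
'd' @ 5: {3,4}
'a' @ 6: {1,2,5}  [accepting]
'd' @ 7: {3,4}
'c' @ 8: {1,2,5}  [accepting]
end set {1,2,5} — state 1 in

Answer: ACCEPT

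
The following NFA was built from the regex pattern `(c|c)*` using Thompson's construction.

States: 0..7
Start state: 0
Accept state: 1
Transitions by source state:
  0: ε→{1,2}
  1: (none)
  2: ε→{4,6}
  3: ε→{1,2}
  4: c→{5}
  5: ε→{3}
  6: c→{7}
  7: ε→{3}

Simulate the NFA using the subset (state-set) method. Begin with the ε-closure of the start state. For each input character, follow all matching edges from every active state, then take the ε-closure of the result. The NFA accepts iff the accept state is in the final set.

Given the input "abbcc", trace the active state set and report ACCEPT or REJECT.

Answer: REJECT

Derivation:
S₀ = ε-closure({0}) = {0,1,2,4,6}
'a' @ 1: {}  — state set empty
rest 'bbcc' ignored (set empty)
after full input: {}  (accept=1 not in)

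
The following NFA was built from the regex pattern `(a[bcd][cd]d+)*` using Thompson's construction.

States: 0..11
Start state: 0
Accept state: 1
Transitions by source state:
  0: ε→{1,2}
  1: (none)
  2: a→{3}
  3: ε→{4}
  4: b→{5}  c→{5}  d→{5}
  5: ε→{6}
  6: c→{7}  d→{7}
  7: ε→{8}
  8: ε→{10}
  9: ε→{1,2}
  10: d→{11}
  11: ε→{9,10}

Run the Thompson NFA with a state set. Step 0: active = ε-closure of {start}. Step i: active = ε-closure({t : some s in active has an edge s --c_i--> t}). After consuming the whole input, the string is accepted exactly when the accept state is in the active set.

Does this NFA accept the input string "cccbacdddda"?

Answer: REJECT

Derivation:
initial (ε-close {0}): {0,1,2}
'c' @ 1: {}  — state set empty
rest 'ccbacdddda' ignored (set empty)
final: {}; accept 1 not in set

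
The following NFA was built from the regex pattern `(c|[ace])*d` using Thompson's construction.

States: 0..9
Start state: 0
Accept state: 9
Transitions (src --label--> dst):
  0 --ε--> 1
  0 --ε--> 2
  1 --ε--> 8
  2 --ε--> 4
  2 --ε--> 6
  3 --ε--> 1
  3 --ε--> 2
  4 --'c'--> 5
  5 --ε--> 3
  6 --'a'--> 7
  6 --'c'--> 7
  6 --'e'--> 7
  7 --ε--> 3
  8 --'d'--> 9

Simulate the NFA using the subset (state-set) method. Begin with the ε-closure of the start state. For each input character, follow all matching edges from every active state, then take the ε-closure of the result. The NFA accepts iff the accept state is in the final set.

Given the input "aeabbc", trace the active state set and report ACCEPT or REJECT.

S₀ = ε-closure({0}) = {0,1,2,4,6,8}
'a' @ 1: {1,2,3,4,6,7,8}
'e' @ 2: {1,2,3,4,6,7,8}
'a' @ 3: {1,2,3,4,6,7,8}
'b' @ 4: {}  — state set empty
rest 'bc' ignored (set empty)
final: {}; accept 9 not in set

Answer: REJECT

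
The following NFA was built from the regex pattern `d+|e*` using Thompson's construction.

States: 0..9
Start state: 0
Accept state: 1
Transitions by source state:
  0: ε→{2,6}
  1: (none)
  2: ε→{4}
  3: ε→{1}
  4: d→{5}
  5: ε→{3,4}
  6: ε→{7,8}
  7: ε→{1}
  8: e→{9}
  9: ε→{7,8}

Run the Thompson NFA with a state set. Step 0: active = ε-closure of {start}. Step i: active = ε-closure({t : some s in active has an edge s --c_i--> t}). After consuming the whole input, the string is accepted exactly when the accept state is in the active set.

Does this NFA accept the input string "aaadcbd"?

initial (ε-close {0}): {0,1,2,4,6,7,8}
'a' @ 1: {}  — state set empty
rest 'aadcbd' ignored (set empty)
final: {}; accept 1 not in set

Answer: REJECT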